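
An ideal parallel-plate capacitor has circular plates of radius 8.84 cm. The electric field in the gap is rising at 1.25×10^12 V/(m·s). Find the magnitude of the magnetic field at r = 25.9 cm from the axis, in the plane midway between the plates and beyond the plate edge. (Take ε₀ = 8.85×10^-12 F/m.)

2.10×10^-7 T

I_d = ε₀ dΦ_E/dt = ε₀ πR² (dE/dt) = (8.85×10^-12)(0.02455)(1.25×10^12) = 0.2716 A through the full plate area.
With r > R the enclosed displacement current is the full I_d; B = μ₀ I_d / (2πr) = 2.10×10^-7 T.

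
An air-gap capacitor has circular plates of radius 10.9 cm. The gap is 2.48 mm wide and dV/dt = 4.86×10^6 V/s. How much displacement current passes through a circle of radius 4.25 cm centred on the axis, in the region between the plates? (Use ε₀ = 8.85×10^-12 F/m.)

dE/dt = (dV/dt)/d = 1.960×10^9 V/(m·s); I_d = ε₀(πR²)(dE/dt) = (8.85×10^-12)(0.03733)(1.960×10^9) = 6.475×10^-4 A.
Through an area πr² the displacement current is I_d·(πr²/πR²) = I_d (r/R)² = 9.84×10^-5 A.

9.84×10^-5 A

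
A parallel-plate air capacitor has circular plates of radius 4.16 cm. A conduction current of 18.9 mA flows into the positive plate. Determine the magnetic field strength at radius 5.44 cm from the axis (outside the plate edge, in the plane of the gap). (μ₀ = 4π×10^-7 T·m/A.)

By continuity the displacement current in the gap matches the conduction current: I_d = 0.0189 A.
For r ≥ R the full I_d is enclosed: B = μ₀ I_d/(2πr) = (4π×10^-7)(0.0189)/(2π·0.0544) = 6.95×10^-8 T.

6.95×10^-8 T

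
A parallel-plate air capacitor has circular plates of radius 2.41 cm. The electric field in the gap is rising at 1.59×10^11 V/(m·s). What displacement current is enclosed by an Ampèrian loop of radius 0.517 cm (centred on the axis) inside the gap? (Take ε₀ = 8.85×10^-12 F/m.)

Through the whole plate area (πR² = 1.825×10^-3 m²), I_d = ε₀ πR² dE/dt = 2.568×10^-3 A.
Through an area πr² the displacement current is I_d·(πr²/πR²) = I_d (r/R)² = 1.18×10^-4 A.

1.18×10^-4 A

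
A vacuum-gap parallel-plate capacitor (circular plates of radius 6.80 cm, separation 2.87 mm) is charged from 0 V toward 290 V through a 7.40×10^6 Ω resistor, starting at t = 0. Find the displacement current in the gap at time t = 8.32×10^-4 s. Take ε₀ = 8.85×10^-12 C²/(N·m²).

3.19×10^-6 A

With C = ε₀A/d = (8.85×10^-12)(0.01453)/(2.87×10^-3) = 4.481×10^-11 F, the time constant is τ = RC = 3.316×10^-4 s, so t/τ = 2.509 and e^(−t/τ) = 0.08135.
I_d = I_cond = (V₀/R) e^(−t/τ) = (3.919×10^-5)(0.08135) = 3.19×10^-6 A.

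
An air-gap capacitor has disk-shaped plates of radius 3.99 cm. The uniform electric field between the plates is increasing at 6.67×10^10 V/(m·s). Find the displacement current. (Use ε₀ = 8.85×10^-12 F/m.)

The displacement current is ε₀ times dΦ_E/dt = ε₀ A dE/dt = (8.85×10^-12)(5.001×10^-3)(6.67×10^10) = 2.95×10^-3 A.

2.95×10^-3 A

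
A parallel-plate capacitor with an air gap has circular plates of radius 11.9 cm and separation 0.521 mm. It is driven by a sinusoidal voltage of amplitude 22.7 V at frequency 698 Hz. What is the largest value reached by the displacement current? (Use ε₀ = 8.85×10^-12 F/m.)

7.52×10^-5 A

C = ε₀A/d = (8.85×10^-12)(0.04449)/(5.21×10^-4) = 7.557×10^-10 F; ω = 2πf = 4386 rad/s.
I_d = C dV/dt, so |I_d|_max = C V₀ ω = (7.557×10^-10)(22.7)(4386) = 7.52×10^-5 A.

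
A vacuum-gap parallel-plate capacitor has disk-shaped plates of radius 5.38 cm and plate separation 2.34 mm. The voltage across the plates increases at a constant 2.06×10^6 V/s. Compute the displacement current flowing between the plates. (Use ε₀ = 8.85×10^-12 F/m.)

C = ε₀A/d = (8.85×10^-12)(9.093×10^-3)/(2.34×10^-3) = 3.439×10^-11 F.
I_d = C dV/dt = (3.439×10^-11)(2.06×10^6) = 7.08×10^-5 A.

7.08×10^-5 A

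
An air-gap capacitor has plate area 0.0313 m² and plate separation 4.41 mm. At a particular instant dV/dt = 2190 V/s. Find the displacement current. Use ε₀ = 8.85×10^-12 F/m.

The field between the plates is E = V/d, so dE/dt = (2190)/(4.41×10^-3 m) = 4.966×10^5 V/(m·s).
I_d = ε₀ A (dE/dt) = (8.85×10^-12)(0.0313)(4.966×10^5) = 1.38×10^-7 A.

1.38×10^-7 A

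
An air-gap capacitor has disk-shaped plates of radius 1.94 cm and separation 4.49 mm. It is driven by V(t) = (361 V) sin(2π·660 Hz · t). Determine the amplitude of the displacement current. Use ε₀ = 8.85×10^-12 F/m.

The displacement current equals the conduction current C dV/dt, which peaks at C V₀ ω.
With C = ε₀A/d = (8.85×10^-12)(1.182×10^-3)/(4.49×10^-3) = 2.330×10^-12 F and ω = 2πf = 4147 rad/s, I_d,max = (2.330×10^-12)(361)(4147) = 3.49×10^-6 A.

3.49×10^-6 A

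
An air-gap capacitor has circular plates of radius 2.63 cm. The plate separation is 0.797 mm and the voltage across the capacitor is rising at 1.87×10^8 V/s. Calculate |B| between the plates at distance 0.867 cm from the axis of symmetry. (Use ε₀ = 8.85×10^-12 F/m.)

With E = V/d, dE/dt = 2.346×10^11 V/(m·s) and πR² = 2.173×10^-3 m², giving I_d = ε₀ πR² dE/dt = 4.512×10^-3 A.
For r < R the Ampère–Maxwell law gives B(2πr) = μ₀ I_d (r²/R²), so B = μ₀ I_d r/(2πR²) = (4π×10^-7)(4.512×10^-3)(8.67×10^-3)/(2π·0.0263²) = 1.13×10^-8 T.

1.13×10^-8 T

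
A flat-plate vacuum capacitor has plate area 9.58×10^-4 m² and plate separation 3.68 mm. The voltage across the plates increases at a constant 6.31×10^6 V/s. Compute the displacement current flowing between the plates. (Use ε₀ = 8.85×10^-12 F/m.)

1.45×10^-5 A

The displacement current equals the charging current C dV/dt. With C = ε₀A/d = (8.85×10^-12)(9.58×10^-4)/(3.68×10^-3) = 2.304×10^-12 F, I_d = (2.304×10^-12)(6.31×10^6) = 1.45×10^-5 A.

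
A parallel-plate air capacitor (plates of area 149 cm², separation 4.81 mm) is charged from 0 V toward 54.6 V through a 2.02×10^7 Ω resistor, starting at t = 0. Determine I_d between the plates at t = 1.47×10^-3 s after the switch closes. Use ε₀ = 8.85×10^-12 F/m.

C = ε₀A/d = (8.85×10^-12)(0.0149)/(4.81×10^-3) = 2.741×10^-11 F and τ = RC = 5.537×10^-4 s. I_d in the gap equals the RC charging current.
I_d(t) = (V₀/R) e^(−t/τ) = 2.703×10^-6 · e^(−2.655) = 1.90×10^-7 A.

1.90×10^-7 A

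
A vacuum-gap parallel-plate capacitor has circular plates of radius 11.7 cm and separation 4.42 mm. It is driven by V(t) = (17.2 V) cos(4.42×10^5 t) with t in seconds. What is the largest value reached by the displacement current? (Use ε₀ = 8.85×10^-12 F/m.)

6.55×10^-4 A

(dE/dt)_max = V₀ω/d = 1.720×10^9 V/(m·s); ω = 4.42×10^5 rad/s.
I_d,max = ε₀ A (dE/dt)_max = (8.85×10^-12)(0.04301)(1.720×10^9) = 6.55×10^-4 A.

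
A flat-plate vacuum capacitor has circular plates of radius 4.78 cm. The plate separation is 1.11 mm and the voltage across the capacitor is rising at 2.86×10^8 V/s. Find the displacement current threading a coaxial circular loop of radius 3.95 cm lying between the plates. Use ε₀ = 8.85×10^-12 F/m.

With E = V/d, dE/dt = 2.577×10^11 V/(m·s) and πR² = 7.178×10^-3 m², giving I_d = ε₀ πR² dE/dt = 0.01637 A.
Through an area πr² the displacement current is I_d·(πr²/πR²) = I_d (r/R)² = 0.0112 A.

0.0112 A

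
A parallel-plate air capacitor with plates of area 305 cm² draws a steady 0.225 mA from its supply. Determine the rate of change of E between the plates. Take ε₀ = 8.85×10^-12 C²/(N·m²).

The displacement current between the plates equals the conduction current, I_d = 0.225 mA.
Then dE/dt = I_d/(ε₀A) = 8.34×10^8 V/(m·s).

8.34×10^8 V/(m·s)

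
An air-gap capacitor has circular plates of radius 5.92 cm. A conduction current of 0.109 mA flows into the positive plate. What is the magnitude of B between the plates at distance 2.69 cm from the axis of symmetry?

1.67×10^-10 T

No conduction current crosses the gap, so I_d there equals the 1.09×10^-4 A in the leads.
For r < R the Ampère–Maxwell law gives B(2πr) = μ₀ I_d (r²/R²), so B = μ₀ I_d r/(2πR²) = (4π×10^-7)(1.09×10^-4)(0.0269)/(2π·0.0592²) = 1.67×10^-10 T.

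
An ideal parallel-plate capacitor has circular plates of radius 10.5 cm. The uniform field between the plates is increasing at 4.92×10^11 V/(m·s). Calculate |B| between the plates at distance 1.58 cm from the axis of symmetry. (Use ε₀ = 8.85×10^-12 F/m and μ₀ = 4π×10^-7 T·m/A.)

I_d = ε₀ dΦ_E/dt = ε₀ πR² (dE/dt) = (8.85×10^-12)(0.03464)(4.92×10^11) = 0.1508 A through the full plate area.
An Ampèrian loop of radius r encloses a fraction (r/R)² of I_d. Then B·2πr = μ₀ I_d (r/R)², giving B = μ₀ I_d r/(2πR²) = 4.32×10^-8 T.

4.32×10^-8 T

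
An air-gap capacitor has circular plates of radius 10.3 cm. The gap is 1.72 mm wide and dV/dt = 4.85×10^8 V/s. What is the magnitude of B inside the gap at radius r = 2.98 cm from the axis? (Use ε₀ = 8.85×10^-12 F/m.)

4.67×10^-8 T

I_d = C dV/dt with C = ε₀πR²/d = 1.715×10^-10 F, so I_d = (1.715×10^-10)(4.85×10^8) = 0.08318 A.
An Ampèrian loop of radius r encloses a fraction (r/R)² of I_d. Then B·2πr = μ₀ I_d (r/R)², giving B = μ₀ I_d r/(2πR²) = 4.67×10^-8 T.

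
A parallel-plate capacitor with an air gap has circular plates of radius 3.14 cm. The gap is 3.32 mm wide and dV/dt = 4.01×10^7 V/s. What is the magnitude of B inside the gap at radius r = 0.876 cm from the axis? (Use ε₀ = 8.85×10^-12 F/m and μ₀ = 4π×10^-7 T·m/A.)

5.88×10^-10 T

With E = V/d, dE/dt = 1.208×10^10 V/(m·s) and πR² = 3.097×10^-3 m², giving I_d = ε₀ πR² dE/dt = 3.311×10^-4 A.
For r < R the Ampère–Maxwell law gives B(2πr) = μ₀ I_d (r²/R²), so B = μ₀ I_d r/(2πR²) = (4π×10^-7)(3.311×10^-4)(8.76×10^-3)/(2π·0.0314²) = 5.88×10^-10 T.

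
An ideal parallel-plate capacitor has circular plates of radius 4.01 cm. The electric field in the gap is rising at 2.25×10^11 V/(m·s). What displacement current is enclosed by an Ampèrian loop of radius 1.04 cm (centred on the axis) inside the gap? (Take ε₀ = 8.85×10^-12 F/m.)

6.77×10^-4 A

Through the whole plate area (πR² = 5.052×10^-3 m²), I_d = ε₀ πR² dE/dt = 0.01006 A.
The field is uniform, so I_d,enc = I_d (r/R)² = (0.01006)(1.04/4.01)² = 6.77×10^-4 A.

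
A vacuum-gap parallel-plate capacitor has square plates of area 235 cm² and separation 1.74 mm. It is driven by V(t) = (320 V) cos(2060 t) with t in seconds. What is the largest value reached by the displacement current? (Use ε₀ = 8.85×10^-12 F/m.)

7.88×10^-5 A

(dE/dt)_max = V₀ω/d = 3.789×10^8 V/(m·s); ω = 2060 rad/s.
I_d,max = ε₀ A (dE/dt)_max = (8.85×10^-12)(0.0235)(3.789×10^8) = 7.88×10^-5 A.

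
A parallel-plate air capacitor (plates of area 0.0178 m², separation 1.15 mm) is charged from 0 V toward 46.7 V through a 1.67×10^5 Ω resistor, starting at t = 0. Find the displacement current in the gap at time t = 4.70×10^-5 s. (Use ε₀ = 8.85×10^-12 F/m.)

C = ε₀A/d = (8.85×10^-12)(0.0178)/(1.15×10^-3) = 1.370×10^-10 F, so τ = RC = 2.288×10^-5 s.
The conduction current is I(t) = (V₀/R) e^(−t/τ), and the displacement current between the plates equals it.
t/τ = 2.054; I_d = (46.7/1.67×10^5) · e^(−2.054) = (2.796×10^-4)(0.1282) = 3.58×10^-5 A.

3.58×10^-5 A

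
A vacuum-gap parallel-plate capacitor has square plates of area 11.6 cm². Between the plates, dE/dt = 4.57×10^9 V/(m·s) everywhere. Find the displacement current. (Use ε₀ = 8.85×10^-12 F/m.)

With a uniform field, Φ_E = EA, so I_d = ε₀ A dE/dt = 4.69×10^-5 A.

4.69×10^-5 A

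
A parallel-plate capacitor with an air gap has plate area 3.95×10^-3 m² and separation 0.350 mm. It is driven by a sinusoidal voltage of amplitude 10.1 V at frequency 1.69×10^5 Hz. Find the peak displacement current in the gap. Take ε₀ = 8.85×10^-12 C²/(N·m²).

C = ε₀A/d = (8.85×10^-12)(3.95×10^-3)/(3.50×10^-4) = 9.988×10^-11 F; ω = 2πf = 1.062×10^6 rad/s.
I_d = C dV/dt, so |I_d|_max = C V₀ ω = (9.988×10^-11)(10.1)(1.062×10^6) = 1.07×10^-3 A.

1.07×10^-3 A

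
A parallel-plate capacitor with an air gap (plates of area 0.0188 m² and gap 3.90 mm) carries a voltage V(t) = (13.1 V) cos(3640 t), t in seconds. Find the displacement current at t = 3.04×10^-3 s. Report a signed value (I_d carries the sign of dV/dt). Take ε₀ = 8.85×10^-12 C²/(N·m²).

dV/dt = (13.1)(3640)·−sin(11.0656) = 4.757×10^4 V/s.
I_d = C dV/dt with C = ε₀A/d = (8.85×10^-12)(0.0188)/(3.90×10^-3) = 4.266×10^-11 F, so I_d = (4.266×10^-11)(4.757×10^4) = 2.03×10^-6 A.

2.03×10^-6 A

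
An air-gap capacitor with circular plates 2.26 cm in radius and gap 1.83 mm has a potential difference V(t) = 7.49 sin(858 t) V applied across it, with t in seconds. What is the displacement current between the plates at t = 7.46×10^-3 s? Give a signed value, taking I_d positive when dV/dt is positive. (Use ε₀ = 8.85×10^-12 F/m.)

4.95×10^-8 A

dE/dt = (V₀ω/d)·cos(ωt) with ωt = 6.40068 rad: (7.49)(858)(0.9931)/(1.83×10^-3) = 3.487×10^6 V/(m·s).
I_d = ε₀ A dE/dt = (8.85×10^-12)(1.605×10^-3)(3.487×10^6) = 4.95×10^-8 A.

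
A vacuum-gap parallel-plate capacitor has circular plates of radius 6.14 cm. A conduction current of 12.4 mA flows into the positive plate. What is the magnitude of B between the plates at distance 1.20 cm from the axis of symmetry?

7.89×10^-9 T

Between the plates the displacement current equals the wire current: I_d = 12.4 mA = 0.0124 A.
∮B·dl = μ₀ I_d,enc with I_d,enc = I_d r²/R² = 4.736×10^-4 A; so B = μ₀ I_d,enc/(2πr) = 7.89×10^-9 T.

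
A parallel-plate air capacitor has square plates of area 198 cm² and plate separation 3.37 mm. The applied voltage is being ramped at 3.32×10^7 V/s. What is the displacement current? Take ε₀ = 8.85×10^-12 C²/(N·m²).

1.73×10^-3 A

C = ε₀A/d = (8.85×10^-12)(0.0198)/(3.37×10^-3) = 5.200×10^-11 F.
I_d = C dV/dt = (5.200×10^-11)(3.32×10^7) = 1.73×10^-3 A.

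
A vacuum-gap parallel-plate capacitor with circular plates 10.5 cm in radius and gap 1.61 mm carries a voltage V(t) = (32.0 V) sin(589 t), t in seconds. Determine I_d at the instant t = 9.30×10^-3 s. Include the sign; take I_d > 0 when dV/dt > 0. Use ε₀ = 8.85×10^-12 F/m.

2.49×10^-6 A

dE/dt = (V₀ω/d)·cos(ωt) with ωt = 5.4777 rad: (32.0)(589)(0.6928)/(1.61×10^-3) = 8.110×10^6 V/(m·s).
I_d = ε₀ A dE/dt = (8.85×10^-12)(0.03464)(8.110×10^6) = 2.49×10^-6 A.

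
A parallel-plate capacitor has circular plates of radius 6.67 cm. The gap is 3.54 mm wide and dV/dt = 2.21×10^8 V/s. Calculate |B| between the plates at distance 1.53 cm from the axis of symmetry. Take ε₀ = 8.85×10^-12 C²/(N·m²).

5.31×10^-9 T

With E = V/d, dE/dt = 6.243×10^10 V/(m·s) and πR² = 0.01398 m², giving I_d = ε₀ πR² dE/dt = 7.724×10^-3 A.
∮B·dl = μ₀ I_d,enc with I_d,enc = I_d r²/R² = 4.064×10^-4 A; so B = μ₀ I_d,enc/(2πr) = 5.31×10^-9 T.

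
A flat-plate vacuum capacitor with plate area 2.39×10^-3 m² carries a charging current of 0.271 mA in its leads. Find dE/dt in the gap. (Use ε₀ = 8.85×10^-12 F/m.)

The displacement current between the plates equals the conduction current, I_d = 0.271 mA.
Inverting I_d = ε₀ A dE/dt gives dE/dt = 2.71×10^-4 / (8.85×10^-12 · 2.39×10^-3) = 1.28×10^10 V/(m·s).

1.28×10^10 V/(m·s)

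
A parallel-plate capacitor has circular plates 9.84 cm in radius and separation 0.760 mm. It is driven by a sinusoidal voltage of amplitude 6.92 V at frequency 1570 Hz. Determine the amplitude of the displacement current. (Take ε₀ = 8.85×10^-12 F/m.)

(dE/dt)_max = V₀ω/d = 8.982×10^7 V/(m·s); ω = 2πf = 9865 rad/s.
I_d,max = ε₀ A (dE/dt)_max = (8.85×10^-12)(0.03042)(8.982×10^7) = 2.42×10^-5 A.

2.42×10^-5 A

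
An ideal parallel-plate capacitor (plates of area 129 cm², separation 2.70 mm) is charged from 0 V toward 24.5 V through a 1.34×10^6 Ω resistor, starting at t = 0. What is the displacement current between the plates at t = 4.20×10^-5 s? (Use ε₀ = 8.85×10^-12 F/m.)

8.71×10^-6 A

C = ε₀A/d = (8.85×10^-12)(0.0129)/(2.70×10^-3) = 4.228×10^-11 F, so τ = RC = 5.666×10^-5 s.
The conduction current is I(t) = (V₀/R) e^(−t/τ), and the displacement current between the plates equals it.
t/τ = 0.7413; I_d = (24.5/1.34×10^6) · e^(−0.7413) = (1.828×10^-5)(0.4765) = 8.71×10^-6 A.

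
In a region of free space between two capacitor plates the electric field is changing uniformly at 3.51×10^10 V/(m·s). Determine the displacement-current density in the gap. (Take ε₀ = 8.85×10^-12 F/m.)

0.311 A/m²

The displacement-current density is ε₀ ∂E/∂t = (8.85×10^-12)(3.51×10^10) = 0.311 A/m².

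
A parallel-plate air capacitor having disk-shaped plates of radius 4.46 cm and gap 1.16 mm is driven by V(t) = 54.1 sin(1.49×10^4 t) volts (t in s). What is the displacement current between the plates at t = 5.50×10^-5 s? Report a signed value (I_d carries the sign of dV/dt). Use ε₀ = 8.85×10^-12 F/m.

dV/dt = (54.1)(1.49×10^4)·cos(0.8195) = 5.502×10^5 V/s.
I_d = C dV/dt with C = ε₀A/d = (8.85×10^-12)(6.249×10^-3)/(1.16×10^-3) = 4.768×10^-11 F, so I_d = (4.768×10^-11)(5.502×10^5) = 2.62×10^-5 A.

2.62×10^-5 A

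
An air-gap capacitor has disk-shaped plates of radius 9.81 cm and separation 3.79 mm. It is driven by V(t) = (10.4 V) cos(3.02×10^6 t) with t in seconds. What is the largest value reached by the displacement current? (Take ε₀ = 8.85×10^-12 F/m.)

The displacement current equals the conduction current C dV/dt, which peaks at C V₀ ω.
With C = ε₀A/d = (8.85×10^-12)(0.03023)/(3.79×10^-3) = 7.059×10^-11 F and ω = 3.02×10^6 rad/s, I_d,max = (7.059×10^-11)(10.4)(3.02×10^6) = 2.22×10^-3 A.

2.22×10^-3 A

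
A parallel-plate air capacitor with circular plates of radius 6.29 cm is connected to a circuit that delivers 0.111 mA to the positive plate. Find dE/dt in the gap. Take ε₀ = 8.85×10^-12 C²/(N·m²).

1.01×10^9 V/(m·s)

By continuity, I_d in the gap equals the 0.111 mA flowing in the wire.
Then dE/dt = I_d/(ε₀A) = 1.01×10^9 V/(m·s).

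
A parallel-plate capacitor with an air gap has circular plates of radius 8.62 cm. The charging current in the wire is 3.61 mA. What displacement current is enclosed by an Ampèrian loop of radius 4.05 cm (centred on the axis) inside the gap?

7.97×10^-4 A

By continuity the displacement current in the gap matches the conduction current: I_d = 3.61×10^-3 A.
Since J_d is uniform, the enclosed fraction is (r/R)² = 0.2207, giving I_d,enc = 7.97×10^-4 A.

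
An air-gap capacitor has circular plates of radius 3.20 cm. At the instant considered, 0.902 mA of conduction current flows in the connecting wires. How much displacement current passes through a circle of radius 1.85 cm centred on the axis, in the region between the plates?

By continuity the displacement current in the gap matches the conduction current: I_d = 9.02×10^-4 A.
Since J_d is uniform, the enclosed fraction is (r/R)² = 0.3342, giving I_d,enc = 3.01×10^-4 A.

3.01×10^-4 A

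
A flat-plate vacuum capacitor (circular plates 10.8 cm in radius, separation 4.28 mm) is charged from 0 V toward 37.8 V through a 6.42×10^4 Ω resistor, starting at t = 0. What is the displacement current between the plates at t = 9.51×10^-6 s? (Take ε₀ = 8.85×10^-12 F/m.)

8.34×10^-5 A

C = ε₀A/d = (8.85×10^-12)(0.03664)/(4.28×10^-3) = 7.576×10^-11 F and τ = RC = 4.864×10^-6 s. I_d in the gap equals the RC charging current.
I_d(t) = (V₀/R) e^(−t/τ) = 5.888×10^-4 · e^(−1.955) = 8.34×10^-5 A.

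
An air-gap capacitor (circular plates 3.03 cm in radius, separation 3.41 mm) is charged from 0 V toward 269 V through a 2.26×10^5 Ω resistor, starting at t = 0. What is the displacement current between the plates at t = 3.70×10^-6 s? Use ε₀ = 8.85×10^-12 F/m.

1.34×10^-4 A

C = ε₀A/d = (8.85×10^-12)(2.884×10^-3)/(3.41×10^-3) = 7.485×10^-12 F, so τ = RC = 1.692×10^-6 s.
The conduction current is I(t) = (V₀/R) e^(−t/τ), and the displacement current between the plates equals it.
t/τ = 2.187; I_d = (269/2.26×10^5) · e^(−2.187) = (1.190×10^-3)(0.1123) = 1.34×10^-4 A.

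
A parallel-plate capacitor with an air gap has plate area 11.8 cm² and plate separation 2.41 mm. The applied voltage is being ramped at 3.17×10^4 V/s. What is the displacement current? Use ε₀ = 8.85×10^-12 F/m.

1.37×10^-7 A

The displacement current equals the charging current C dV/dt. With C = ε₀A/d = (8.85×10^-12)(1.18×10^-3)/(2.41×10^-3) = 4.333×10^-12 F, I_d = (4.333×10^-12)(3.17×10^4) = 1.37×10^-7 A.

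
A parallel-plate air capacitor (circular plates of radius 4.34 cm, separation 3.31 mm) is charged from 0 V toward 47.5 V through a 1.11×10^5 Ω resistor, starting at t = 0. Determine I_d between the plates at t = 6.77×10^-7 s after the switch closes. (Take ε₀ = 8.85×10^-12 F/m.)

2.91×10^-4 A

C = ε₀A/d = (8.85×10^-12)(5.917×10^-3)/(3.31×10^-3) = 1.582×10^-11 F and τ = RC = 1.756×10^-6 s. I_d in the gap equals the RC charging current.
I_d(t) = (V₀/R) e^(−t/τ) = 4.279×10^-4 · e^(−0.3855) = 2.91×10^-4 A.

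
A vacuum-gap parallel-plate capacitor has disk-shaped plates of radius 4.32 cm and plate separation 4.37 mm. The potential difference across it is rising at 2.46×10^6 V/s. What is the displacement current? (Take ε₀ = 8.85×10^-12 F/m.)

2.92×10^-5 A

The displacement current equals the charging current C dV/dt. With C = ε₀A/d = (8.85×10^-12)(5.863×10^-3)/(4.37×10^-3) = 1.187×10^-11 F, I_d = (1.187×10^-11)(2.46×10^6) = 2.92×10^-5 A.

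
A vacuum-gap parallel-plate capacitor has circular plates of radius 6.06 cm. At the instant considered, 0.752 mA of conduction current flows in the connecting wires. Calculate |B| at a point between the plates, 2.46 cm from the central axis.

1.01×10^-9 T

By continuity the displacement current in the gap matches the conduction current: I_d = 7.52×10^-4 A.
For r < R the Ampère–Maxwell law gives B(2πr) = μ₀ I_d (r²/R²), so B = μ₀ I_d r/(2πR²) = (4π×10^-7)(7.52×10^-4)(0.0246)/(2π·0.0606²) = 1.01×10^-9 T.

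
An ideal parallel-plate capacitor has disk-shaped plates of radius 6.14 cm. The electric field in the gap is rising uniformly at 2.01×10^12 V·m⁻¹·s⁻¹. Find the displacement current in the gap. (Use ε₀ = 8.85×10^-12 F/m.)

0.211 A

The displacement current is ε₀ times dΦ_E/dt = ε₀ A dE/dt = (8.85×10^-12)(0.01184)(2.01×10^12) = 0.211 A.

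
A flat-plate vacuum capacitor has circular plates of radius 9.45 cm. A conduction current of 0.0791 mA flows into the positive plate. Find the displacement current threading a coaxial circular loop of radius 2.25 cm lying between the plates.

4.48×10^-6 A

No conduction current crosses the gap, so I_d there equals the 7.91×10^-5 A in the leads.
Through an area πr² the displacement current is I_d·(πr²/πR²) = I_d (r/R)² = 4.48×10^-6 A.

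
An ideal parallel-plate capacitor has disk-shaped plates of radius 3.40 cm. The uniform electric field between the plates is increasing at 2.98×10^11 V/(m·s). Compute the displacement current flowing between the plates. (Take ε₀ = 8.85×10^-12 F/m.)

9.58×10^-3 A

With a uniform field, Φ_E = EA, so I_d = ε₀ A dE/dt = 9.58×10^-3 A.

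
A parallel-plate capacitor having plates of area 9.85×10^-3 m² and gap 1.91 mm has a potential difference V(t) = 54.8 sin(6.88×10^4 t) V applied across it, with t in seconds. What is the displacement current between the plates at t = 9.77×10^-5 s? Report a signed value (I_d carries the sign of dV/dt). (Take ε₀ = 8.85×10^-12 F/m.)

dV/dt = (54.8)(6.88×10^4)·cos(6.72176) = 3.413×10^6 V/s.
I_d = C dV/dt with C = ε₀A/d = (8.85×10^-12)(9.85×10^-3)/(1.91×10^-3) = 4.564×10^-11 F, so I_d = (4.564×10^-11)(3.413×10^6) = 1.56×10^-4 A.

1.56×10^-4 A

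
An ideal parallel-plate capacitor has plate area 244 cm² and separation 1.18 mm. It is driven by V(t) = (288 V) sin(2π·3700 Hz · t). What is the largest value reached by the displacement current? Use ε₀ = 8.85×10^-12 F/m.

C = ε₀A/d = (8.85×10^-12)(0.0244)/(1.18×10^-3) = 1.830×10^-10 F; ω = 2πf = 2.325×10^4 rad/s.
I_d = C dV/dt, so |I_d|_max = C V₀ ω = (1.830×10^-10)(288)(2.325×10^4) = 1.23×10^-3 A.

1.23×10^-3 A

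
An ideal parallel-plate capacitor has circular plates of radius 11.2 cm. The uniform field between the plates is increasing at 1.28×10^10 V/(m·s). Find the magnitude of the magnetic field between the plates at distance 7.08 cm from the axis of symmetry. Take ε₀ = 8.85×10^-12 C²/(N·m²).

Total displacement current: I_d = ε₀(πR²)(dE/dt) = (8.85×10^-12)(0.03941)(1.28×10^10) = 4.464×10^-3 A.
∮B·dl = μ₀ I_d,enc with I_d,enc = I_d r²/R² = 1.784×10^-3 A; so B = μ₀ I_d,enc/(2πr) = 5.04×10^-9 T.

5.04×10^-9 T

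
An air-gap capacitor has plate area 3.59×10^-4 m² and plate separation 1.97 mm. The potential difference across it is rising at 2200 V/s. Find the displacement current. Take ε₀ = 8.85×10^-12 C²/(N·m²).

C = ε₀A/d = (8.85×10^-12)(3.59×10^-4)/(1.97×10^-3) = 1.613×10^-12 F.
I_d = C dV/dt = (1.613×10^-12)(2200) = 3.55×10^-9 A.

3.55×10^-9 A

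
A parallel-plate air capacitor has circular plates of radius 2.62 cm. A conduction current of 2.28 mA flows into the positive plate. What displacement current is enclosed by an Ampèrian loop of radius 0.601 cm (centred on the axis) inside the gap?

1.20×10^-4 A

Between the plates the displacement current equals the wire current: I_d = 2.28 mA = 2.28×10^-3 A.
Since J_d is uniform, the enclosed fraction is (r/R)² = 0.05262, giving I_d,enc = 1.20×10^-4 A.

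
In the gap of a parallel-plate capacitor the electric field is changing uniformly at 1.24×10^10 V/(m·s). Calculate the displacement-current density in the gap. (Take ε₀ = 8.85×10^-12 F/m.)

0.110 A/m²

J_d = ε₀ ∂E/∂t, so J_d = 0.110 A/m².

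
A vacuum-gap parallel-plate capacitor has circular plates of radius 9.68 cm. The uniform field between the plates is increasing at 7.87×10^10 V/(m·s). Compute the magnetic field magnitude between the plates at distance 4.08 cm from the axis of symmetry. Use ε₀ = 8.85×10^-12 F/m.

Through the whole plate area (πR² = 0.02944 m²), I_d = ε₀ πR² dE/dt = 0.02050 A.
For r < R the Ampère–Maxwell law gives B(2πr) = μ₀ I_d (r²/R²), so B = μ₀ I_d r/(2πR²) = (4π×10^-7)(0.02050)(0.0408)/(2π·0.0968²) = 1.79×10^-8 T.

1.79×10^-8 T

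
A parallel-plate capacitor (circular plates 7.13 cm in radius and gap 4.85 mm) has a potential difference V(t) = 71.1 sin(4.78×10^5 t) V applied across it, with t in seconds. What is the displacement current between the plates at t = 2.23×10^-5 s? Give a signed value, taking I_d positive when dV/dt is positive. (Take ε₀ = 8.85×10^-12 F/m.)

-3.27×10^-4 A

dV/dt = (71.1)(4.78×10^5)·cos(10.6594) = -1.121×10^7 V/s.
I_d = C dV/dt with C = ε₀A/d = (8.85×10^-12)(0.01597)/(4.85×10^-3) = 2.914×10^-11 F, so I_d = (2.914×10^-11)(-1.121×10^7) = -3.27×10^-4 A.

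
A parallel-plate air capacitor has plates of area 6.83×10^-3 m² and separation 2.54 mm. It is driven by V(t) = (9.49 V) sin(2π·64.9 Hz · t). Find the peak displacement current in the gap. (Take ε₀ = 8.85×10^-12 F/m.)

(dE/dt)_max = V₀ω/d = 1.524×10^6 V/(m·s); ω = 2πf = 407.8 rad/s.
I_d,max = ε₀ A (dE/dt)_max = (8.85×10^-12)(6.83×10^-3)(1.524×10^6) = 9.21×10^-8 A.

9.21×10^-8 A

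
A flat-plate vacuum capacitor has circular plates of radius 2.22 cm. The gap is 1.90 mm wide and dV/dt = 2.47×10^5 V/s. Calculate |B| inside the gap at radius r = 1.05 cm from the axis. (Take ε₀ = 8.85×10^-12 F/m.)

I_d = C dV/dt with C = ε₀πR²/d = 7.210×10^-12 F, so I_d = (7.210×10^-12)(2.47×10^5) = 1.781×10^-6 A.
For r < R the Ampère–Maxwell law gives B(2πr) = μ₀ I_d (r²/R²), so B = μ₀ I_d r/(2πR²) = (4π×10^-7)(1.781×10^-6)(0.0105)/(2π·0.0222²) = 7.59×10^-12 T.

7.59×10^-12 T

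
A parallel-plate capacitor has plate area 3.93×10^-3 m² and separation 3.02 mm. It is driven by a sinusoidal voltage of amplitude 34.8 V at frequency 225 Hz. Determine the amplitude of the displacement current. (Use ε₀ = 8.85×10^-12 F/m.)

(dE/dt)_max = V₀ω/d = 1.629×10^7 V/(m·s); ω = 2πf = 1414 rad/s.
I_d,max = ε₀ A (dE/dt)_max = (8.85×10^-12)(3.93×10^-3)(1.629×10^7) = 5.67×10^-7 A.

5.67×10^-7 A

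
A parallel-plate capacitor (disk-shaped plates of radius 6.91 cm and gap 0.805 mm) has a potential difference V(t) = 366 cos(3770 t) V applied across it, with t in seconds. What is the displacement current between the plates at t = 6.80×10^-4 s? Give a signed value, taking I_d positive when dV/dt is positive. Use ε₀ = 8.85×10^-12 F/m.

-1.24×10^-4 A

C = ε₀A/d = (8.85×10^-12)(0.01500)/(8.05×10^-4) = 1.649×10^-10 F. dV/dt = V₀ω·−sin(ωt); at ωt = 2.5636 rad this factor is -0.5463.
I_d = C dV/dt = (1.649×10^-10)(366)(3770)(-0.5463) = -1.24×10^-4 A.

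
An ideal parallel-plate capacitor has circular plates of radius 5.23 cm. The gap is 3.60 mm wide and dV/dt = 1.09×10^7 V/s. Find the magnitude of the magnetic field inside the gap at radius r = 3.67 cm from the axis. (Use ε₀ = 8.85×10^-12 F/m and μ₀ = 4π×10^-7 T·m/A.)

dE/dt = (dV/dt)/d = 3.028×10^9 V/(m·s); I_d = ε₀(πR²)(dE/dt) = (8.85×10^-12)(8.593×10^-3)(3.028×10^9) = 2.303×10^-4 A.
∮B·dl = μ₀ I_d,enc with I_d,enc = I_d r²/R² = 1.134×10^-4 A; so B = μ₀ I_d,enc/(2πr) = 6.18×10^-10 T.

6.18×10^-10 T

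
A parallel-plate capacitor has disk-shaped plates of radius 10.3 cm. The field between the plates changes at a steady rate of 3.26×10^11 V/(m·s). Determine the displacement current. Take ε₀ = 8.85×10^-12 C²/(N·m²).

With a uniform field, Φ_E = EA, so I_d = ε₀ A dE/dt = 0.0962 A.

0.0962 A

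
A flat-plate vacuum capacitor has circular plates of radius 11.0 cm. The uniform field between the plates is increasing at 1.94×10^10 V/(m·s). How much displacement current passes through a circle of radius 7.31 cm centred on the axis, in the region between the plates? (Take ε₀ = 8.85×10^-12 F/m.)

I_d = ε₀ dΦ_E/dt = ε₀ πR² (dE/dt) = (8.85×10^-12)(0.03801)(1.94×10^10) = 6.526×10^-3 A through the full plate area.
Since J_d is uniform, the enclosed fraction is (r/R)² = 0.4416, giving I_d,enc = 2.88×10^-3 A.

2.88×10^-3 A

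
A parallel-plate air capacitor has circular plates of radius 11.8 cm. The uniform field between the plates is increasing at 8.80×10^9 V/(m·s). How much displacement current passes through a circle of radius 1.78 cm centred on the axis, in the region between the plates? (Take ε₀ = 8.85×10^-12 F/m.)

I_d = ε₀ dΦ_E/dt = ε₀ πR² (dE/dt) = (8.85×10^-12)(0.04374)(8.80×10^9) = 3.406×10^-3 A through the full plate area.
Since J_d is uniform, the enclosed fraction is (r/R)² = 0.02275, giving I_d,enc = 7.75×10^-5 A.

7.75×10^-5 A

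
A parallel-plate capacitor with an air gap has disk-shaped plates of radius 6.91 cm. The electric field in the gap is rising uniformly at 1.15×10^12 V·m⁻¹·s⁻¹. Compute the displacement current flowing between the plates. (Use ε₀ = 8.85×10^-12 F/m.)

With a uniform field, Φ_E = EA, so I_d = ε₀ A dE/dt = 0.153 A.

0.153 A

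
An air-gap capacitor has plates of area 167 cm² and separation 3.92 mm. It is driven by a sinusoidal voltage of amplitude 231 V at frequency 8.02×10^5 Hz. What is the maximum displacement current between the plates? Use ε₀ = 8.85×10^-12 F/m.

0.0439 A

The displacement current equals the conduction current C dV/dt, which peaks at C V₀ ω.
With C = ε₀A/d = (8.85×10^-12)(0.0167)/(3.92×10^-3) = 3.770×10^-11 F and ω = 2πf = 5.039×10^6 rad/s, I_d,max = (3.770×10^-11)(231)(5.039×10^6) = 0.0439 A.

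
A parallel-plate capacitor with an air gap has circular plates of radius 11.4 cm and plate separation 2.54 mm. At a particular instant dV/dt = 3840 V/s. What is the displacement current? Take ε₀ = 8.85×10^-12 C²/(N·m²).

5.46×10^-7 A

E = V/d so dE/dt = (dV/dt)/d = 1.512×10^6 V/(m·s), and I_d = ε₀ A dE/dt = (8.85×10^-12)(0.04083)(1.512×10^6) = 5.46×10^-7 A.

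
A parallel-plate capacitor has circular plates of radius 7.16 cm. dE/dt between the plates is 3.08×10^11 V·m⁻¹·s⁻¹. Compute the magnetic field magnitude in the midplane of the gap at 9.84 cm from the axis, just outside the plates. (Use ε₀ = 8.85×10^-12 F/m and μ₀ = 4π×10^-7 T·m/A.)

I_d = ε₀ dΦ_E/dt = ε₀ πR² (dE/dt) = (8.85×10^-12)(0.01611)(3.08×10^11) = 0.04391 A through the full plate area.
Outside the plates the loop encloses all of I_d, so B·2πr = μ₀ I_d and B = 8.92×10^-8 T.

8.92×10^-8 T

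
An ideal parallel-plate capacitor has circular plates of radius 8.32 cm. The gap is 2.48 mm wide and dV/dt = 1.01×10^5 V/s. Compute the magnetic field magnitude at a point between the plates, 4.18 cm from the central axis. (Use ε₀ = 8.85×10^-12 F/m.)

I_d = C dV/dt with C = ε₀πR²/d = 7.762×10^-11 F, so I_d = (7.762×10^-11)(1.01×10^5) = 7.840×10^-6 A.
For r < R the Ampère–Maxwell law gives B(2πr) = μ₀ I_d (r²/R²), so B = μ₀ I_d r/(2πR²) = (4π×10^-7)(7.840×10^-6)(0.0418)/(2π·0.0832²) = 9.47×10^-12 T.

9.47×10^-12 T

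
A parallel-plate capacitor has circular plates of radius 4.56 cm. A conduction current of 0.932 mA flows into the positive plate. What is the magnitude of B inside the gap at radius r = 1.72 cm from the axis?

No conduction current crosses the gap, so I_d there equals the 9.32×10^-4 A in the leads.
∮B·dl = μ₀ I_d,enc with I_d,enc = I_d r²/R² = 1.326×10^-4 A; so B = μ₀ I_d,enc/(2πr) = 1.54×10^-9 T.

1.54×10^-9 T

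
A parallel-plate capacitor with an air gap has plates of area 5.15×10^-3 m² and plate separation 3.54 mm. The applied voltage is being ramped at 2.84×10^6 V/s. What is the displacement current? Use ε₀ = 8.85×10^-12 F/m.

3.66×10^-5 A

The displacement current equals the charging current C dV/dt. With C = ε₀A/d = (8.85×10^-12)(5.15×10^-3)/(3.54×10^-3) = 1.287×10^-11 F, I_d = (1.287×10^-11)(2.84×10^6) = 3.66×10^-5 A.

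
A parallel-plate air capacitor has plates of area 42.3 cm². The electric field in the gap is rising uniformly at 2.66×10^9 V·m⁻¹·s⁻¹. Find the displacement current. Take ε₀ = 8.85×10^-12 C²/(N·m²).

I_d = ε₀ A (dE/dt) = (8.85×10^-12)(4.23×10^-3 m²)(2.66×10^9) = 9.96×10^-5 A.

9.96×10^-5 A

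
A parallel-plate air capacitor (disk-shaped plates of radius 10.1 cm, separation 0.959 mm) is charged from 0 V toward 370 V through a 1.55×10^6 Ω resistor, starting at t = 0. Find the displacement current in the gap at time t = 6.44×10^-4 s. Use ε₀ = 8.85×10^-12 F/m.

5.86×10^-5 A

C = ε₀A/d = (8.85×10^-12)(0.03205)/(9.59×10^-4) = 2.958×10^-10 F and τ = RC = 4.585×10^-4 s. I_d in the gap equals the RC charging current.
I_d(t) = (V₀/R) e^(−t/τ) = 2.387×10^-4 · e^(−1.405) = 5.86×10^-5 A.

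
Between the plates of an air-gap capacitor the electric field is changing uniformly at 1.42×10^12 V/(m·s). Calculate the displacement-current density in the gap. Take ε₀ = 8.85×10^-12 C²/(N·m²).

12.6 A/m²

J_d = ε₀ dE/dt = (8.85×10^-12)(1.42×10^12) = 12.6 A/m².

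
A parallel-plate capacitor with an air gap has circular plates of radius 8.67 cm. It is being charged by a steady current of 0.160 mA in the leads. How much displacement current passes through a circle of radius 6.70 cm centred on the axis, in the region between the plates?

By continuity the displacement current in the gap matches the conduction current: I_d = 1.60×10^-4 A.
Through an area πr² the displacement current is I_d·(πr²/πR²) = I_d (r/R)² = 9.56×10^-5 A.

9.56×10^-5 A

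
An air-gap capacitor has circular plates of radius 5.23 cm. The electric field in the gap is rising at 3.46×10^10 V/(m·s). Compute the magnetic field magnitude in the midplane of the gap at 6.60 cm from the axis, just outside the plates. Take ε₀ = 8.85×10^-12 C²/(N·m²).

I_d = ε₀ dΦ_E/dt = ε₀ πR² (dE/dt) = (8.85×10^-12)(8.593×10^-3)(3.46×10^10) = 2.631×10^-3 A through the full plate area.
For r ≥ R the full I_d is enclosed: B = μ₀ I_d/(2πr) = (4π×10^-7)(2.631×10^-3)/(2π·0.0660) = 7.97×10^-9 T.

7.97×10^-9 T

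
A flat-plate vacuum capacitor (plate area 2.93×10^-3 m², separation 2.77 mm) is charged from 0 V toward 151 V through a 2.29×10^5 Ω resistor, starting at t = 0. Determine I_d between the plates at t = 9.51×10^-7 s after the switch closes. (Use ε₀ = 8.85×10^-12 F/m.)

C = ε₀A/d = (8.85×10^-12)(2.93×10^-3)/(2.77×10^-3) = 9.361×10^-12 F and τ = RC = 2.144×10^-6 s. I_d in the gap equals the RC charging current.
I_d(t) = (V₀/R) e^(−t/τ) = 6.594×10^-4 · e^(−0.4436) = 4.23×10^-4 A.

4.23×10^-4 A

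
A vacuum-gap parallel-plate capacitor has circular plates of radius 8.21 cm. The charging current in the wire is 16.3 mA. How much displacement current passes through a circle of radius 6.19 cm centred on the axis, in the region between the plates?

9.27×10^-3 A

No conduction current crosses the gap, so I_d there equals the 0.0163 A in the leads.
The field is uniform, so I_d,enc = I_d (r/R)² = (0.0163)(6.19/8.21)² = 9.27×10^-3 A.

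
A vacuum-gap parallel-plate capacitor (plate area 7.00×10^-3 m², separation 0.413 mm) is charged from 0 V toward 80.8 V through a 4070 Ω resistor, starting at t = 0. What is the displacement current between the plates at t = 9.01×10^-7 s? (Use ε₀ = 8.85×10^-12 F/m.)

4.54×10^-3 A

C = ε₀A/d = (8.85×10^-12)(7.00×10^-3)/(4.13×10^-4) = 1.500×10^-10 F and τ = RC = 6.105×10^-7 s. I_d in the gap equals the RC charging current.
I_d(t) = (V₀/R) e^(−t/τ) = 0.01985 · e^(−1.476) = 4.54×10^-3 A.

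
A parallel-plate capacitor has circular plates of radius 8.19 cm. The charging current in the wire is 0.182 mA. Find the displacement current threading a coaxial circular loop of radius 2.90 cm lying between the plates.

2.28×10^-5 A

Between the plates the displacement current equals the wire current: I_d = 0.182 mA = 1.82×10^-4 A.
Since J_d is uniform, the enclosed fraction is (r/R)² = 0.1254, giving I_d,enc = 2.28×10^-5 A.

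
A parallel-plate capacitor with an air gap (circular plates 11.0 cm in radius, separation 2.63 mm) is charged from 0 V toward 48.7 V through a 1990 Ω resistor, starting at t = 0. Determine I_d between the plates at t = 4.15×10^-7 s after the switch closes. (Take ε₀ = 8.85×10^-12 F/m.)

C = ε₀A/d = (8.85×10^-12)(0.03801)/(2.63×10^-3) = 1.279×10^-10 F, so τ = RC = 2.545×10^-7 s.
The conduction current is I(t) = (V₀/R) e^(−t/τ), and the displacement current between the plates equals it.
t/τ = 1.631; I_d = (48.7/1990) · e^(−1.631) = (0.02447)(0.1957) = 4.79×10^-3 A.

4.79×10^-3 A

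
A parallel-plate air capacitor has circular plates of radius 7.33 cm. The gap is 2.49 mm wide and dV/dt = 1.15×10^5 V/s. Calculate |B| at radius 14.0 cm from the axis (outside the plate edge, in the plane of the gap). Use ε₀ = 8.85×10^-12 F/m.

9.86×10^-12 T

With E = V/d, dE/dt = 4.618×10^7 V/(m·s) and πR² = 0.01688 m², giving I_d = ε₀ πR² dE/dt = 6.899×10^-6 A.
For r ≥ R the full I_d is enclosed: B = μ₀ I_d/(2πr) = (4π×10^-7)(6.899×10^-6)/(2π·0.140) = 9.86×10^-12 T.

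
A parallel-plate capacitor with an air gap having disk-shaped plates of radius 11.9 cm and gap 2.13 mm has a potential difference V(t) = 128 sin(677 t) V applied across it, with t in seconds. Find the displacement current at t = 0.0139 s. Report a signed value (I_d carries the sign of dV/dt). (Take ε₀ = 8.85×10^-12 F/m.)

-1.60×10^-5 A

C = ε₀A/d = (8.85×10^-12)(0.04449)/(2.13×10^-3) = 1.849×10^-10 F. dV/dt = V₀ω·cos(ωt); at ωt = 9.4103 rad this factor is -0.9999.
I_d = C dV/dt = (1.849×10^-10)(128)(677)(-0.9999) = -1.60×10^-5 A.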